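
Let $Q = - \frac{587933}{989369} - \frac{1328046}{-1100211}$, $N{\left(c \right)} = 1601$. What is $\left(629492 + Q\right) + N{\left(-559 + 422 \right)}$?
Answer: $\frac{228984882472768666}{362838218953} \approx 6.3109 \cdot 10^{5}$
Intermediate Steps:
$Q = \frac{222359063037}{362838218953}$ ($Q = \left(-587933\right) \frac{1}{989369} - - \frac{442682}{366737} = - \frac{587933}{989369} + \frac{442682}{366737} = \frac{222359063037}{362838218953} \approx 0.61283$)
$\left(629492 + Q\right) + N{\left(-559 + 422 \right)} = \left(629492 + \frac{222359063037}{362838218953}\right) + 1601 = \frac{228403978484224913}{362838218953} + 1601 = \frac{228984882472768666}{362838218953}$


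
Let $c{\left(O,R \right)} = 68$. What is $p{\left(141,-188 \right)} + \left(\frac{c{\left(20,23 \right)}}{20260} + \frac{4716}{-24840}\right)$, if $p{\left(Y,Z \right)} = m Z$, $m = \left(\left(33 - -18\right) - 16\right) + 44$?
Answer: $- \frac{10381232797}{698970} \approx -14852.0$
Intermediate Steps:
$m = 79$ ($m = \left(\left(33 + 18\right) - 16\right) + 44 = \left(51 - 16\right) + 44 = 35 + 44 = 79$)
$p{\left(Y,Z \right)} = 79 Z$
$p{\left(141,-188 \right)} + \left(\frac{c{\left(20,23 \right)}}{20260} + \frac{4716}{-24840}\right) = 79 \left(-188\right) + \left(\frac{68}{20260} + \frac{4716}{-24840}\right) = -14852 + \left(68 \cdot \frac{1}{20260} + 4716 \left(- \frac{1}{24840}\right)\right) = -14852 + \left(\frac{17}{5065} - \frac{131}{690}\right) = -14852 - \frac{130357}{698970} = - \frac{10381232797}{698970}$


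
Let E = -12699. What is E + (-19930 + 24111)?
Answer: -8518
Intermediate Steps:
E + (-19930 + 24111) = -12699 + (-19930 + 24111) = -12699 + 4181 = -8518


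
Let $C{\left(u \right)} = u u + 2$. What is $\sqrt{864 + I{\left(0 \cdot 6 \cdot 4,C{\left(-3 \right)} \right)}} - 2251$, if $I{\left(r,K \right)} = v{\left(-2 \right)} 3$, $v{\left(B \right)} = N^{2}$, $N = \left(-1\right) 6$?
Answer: $-2251 + 18 \sqrt{3} \approx -2219.8$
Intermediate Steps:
$N = -6$
$C{\left(u \right)} = 2 + u^{2}$ ($C{\left(u \right)} = u^{2} + 2 = 2 + u^{2}$)
$v{\left(B \right)} = 36$ ($v{\left(B \right)} = \left(-6\right)^{2} = 36$)
$I{\left(r,K \right)} = 108$ ($I{\left(r,K \right)} = 36 \cdot 3 = 108$)
$\sqrt{864 + I{\left(0 \cdot 6 \cdot 4,C{\left(-3 \right)} \right)}} - 2251 = \sqrt{864 + 108} - 2251 = \sqrt{972} - 2251 = 18 \sqrt{3} - 2251 = -2251 + 18 \sqrt{3}$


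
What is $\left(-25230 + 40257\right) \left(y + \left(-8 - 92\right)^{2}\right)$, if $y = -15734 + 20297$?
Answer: $218838201$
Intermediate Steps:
$y = 4563$
$\left(-25230 + 40257\right) \left(y + \left(-8 - 92\right)^{2}\right) = \left(-25230 + 40257\right) \left(4563 + \left(-8 - 92\right)^{2}\right) = 15027 \left(4563 + \left(-100\right)^{2}\right) = 15027 \left(4563 + 10000\right) = 15027 \cdot 14563 = 218838201$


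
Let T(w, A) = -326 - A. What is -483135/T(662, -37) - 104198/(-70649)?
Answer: 644587129/385237 ≈ 1673.2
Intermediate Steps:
-483135/T(662, -37) - 104198/(-70649) = -483135/(-326 - 1*(-37)) - 104198/(-70649) = -483135/(-326 + 37) - 104198*(-1/70649) = -483135/(-289) + 1966/1333 = -483135*(-1/289) + 1966/1333 = 483135/289 + 1966/1333 = 644587129/385237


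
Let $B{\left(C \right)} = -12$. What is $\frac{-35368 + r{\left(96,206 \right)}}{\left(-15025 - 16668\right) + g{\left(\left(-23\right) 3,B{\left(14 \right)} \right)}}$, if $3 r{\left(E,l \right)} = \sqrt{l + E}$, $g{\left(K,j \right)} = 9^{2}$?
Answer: $\frac{8842}{7903} - \frac{\sqrt{302}}{94836} \approx 1.1186$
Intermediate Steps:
$g{\left(K,j \right)} = 81$
$r{\left(E,l \right)} = \frac{\sqrt{E + l}}{3}$ ($r{\left(E,l \right)} = \frac{\sqrt{l + E}}{3} = \frac{\sqrt{E + l}}{3}$)
$\frac{-35368 + r{\left(96,206 \right)}}{\left(-15025 - 16668\right) + g{\left(\left(-23\right) 3,B{\left(14 \right)} \right)}} = \frac{-35368 + \frac{\sqrt{96 + 206}}{3}}{\left(-15025 - 16668\right) + 81} = \frac{-35368 + \frac{\sqrt{302}}{3}}{-31693 + 81} = \frac{-35368 + \frac{\sqrt{302}}{3}}{-31612} = \left(-35368 + \frac{\sqrt{302}}{3}\right) \left(- \frac{1}{31612}\right) = \frac{8842}{7903} - \frac{\sqrt{302}}{94836}$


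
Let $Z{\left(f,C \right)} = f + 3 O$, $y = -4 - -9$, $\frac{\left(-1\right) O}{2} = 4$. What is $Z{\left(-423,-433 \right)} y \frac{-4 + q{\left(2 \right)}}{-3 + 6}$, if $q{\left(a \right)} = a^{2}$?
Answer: $0$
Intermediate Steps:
$O = -8$ ($O = \left(-2\right) 4 = -8$)
$y = 5$ ($y = -4 + 9 = 5$)
$Z{\left(f,C \right)} = -24 + f$ ($Z{\left(f,C \right)} = f + 3 \left(-8\right) = f - 24 = -24 + f$)
$Z{\left(-423,-433 \right)} y \frac{-4 + q{\left(2 \right)}}{-3 + 6} = \left(-24 - 423\right) 5 \frac{-4 + 2^{2}}{-3 + 6} = - 447 \cdot 5 \frac{-4 + 4}{3} = - 447 \cdot 5 \cdot 0 \cdot \frac{1}{3} = - 447 \cdot 5 \cdot 0 = \left(-447\right) 0 = 0$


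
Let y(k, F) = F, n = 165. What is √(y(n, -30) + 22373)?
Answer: √22343 ≈ 149.48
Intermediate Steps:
√(y(n, -30) + 22373) = √(-30 + 22373) = √22343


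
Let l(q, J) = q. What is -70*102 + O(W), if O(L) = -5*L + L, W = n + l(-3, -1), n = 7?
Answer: -7156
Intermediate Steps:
W = 4 (W = 7 - 3 = 4)
O(L) = -4*L
-70*102 + O(W) = -70*102 - 4*4 = -7140 - 16 = -7156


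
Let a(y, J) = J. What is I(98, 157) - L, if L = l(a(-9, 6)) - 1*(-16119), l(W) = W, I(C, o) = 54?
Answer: -16071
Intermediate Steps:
L = 16125 (L = 6 - 1*(-16119) = 6 + 16119 = 16125)
I(98, 157) - L = 54 - 1*16125 = 54 - 16125 = -16071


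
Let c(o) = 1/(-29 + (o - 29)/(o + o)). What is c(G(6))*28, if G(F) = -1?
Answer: -2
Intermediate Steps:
c(o) = 1/(-29 + (-29 + o)/(2*o)) (c(o) = 1/(-29 + (-29 + o)/((2*o))) = 1/(-29 + (-29 + o)*(1/(2*o))) = 1/(-29 + (-29 + o)/(2*o)))
c(G(6))*28 = -2*(-1)/(29 + 57*(-1))*28 = -2*(-1)/(29 - 57)*28 = -2*(-1)/(-28)*28 = -2*(-1)*(-1/28)*28 = -1/14*28 = -2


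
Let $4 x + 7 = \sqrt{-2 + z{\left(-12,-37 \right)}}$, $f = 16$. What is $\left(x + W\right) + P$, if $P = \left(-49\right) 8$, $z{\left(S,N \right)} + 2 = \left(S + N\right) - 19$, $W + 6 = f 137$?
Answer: $\frac{7169}{4} + \frac{3 i \sqrt{2}}{2} \approx 1792.3 + 2.1213 i$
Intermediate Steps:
$W = 2186$ ($W = -6 + 16 \cdot 137 = -6 + 2192 = 2186$)
$z{\left(S,N \right)} = -21 + N + S$ ($z{\left(S,N \right)} = -2 - \left(19 - N - S\right) = -2 + \left(-19 + N + S\right) = -21 + N + S$)
$P = -392$
$x = - \frac{7}{4} + \frac{3 i \sqrt{2}}{2}$ ($x = - \frac{7}{4} + \frac{\sqrt{-2 - 70}}{4} = - \frac{7}{4} + \frac{\sqrt{-72}}{4} = - \frac{7}{4} + \frac{6 i \sqrt{2}}{4} = - \frac{7}{4} + \frac{3 i \sqrt{2}}{2} \approx -1.75 + 2.1213 i$)
$\left(x + W\right) + P = \left(\left(- \frac{7}{4} + \frac{3 i \sqrt{2}}{2}\right) + 2186\right) - 392 = \left(\frac{8737}{4} + \frac{3 i \sqrt{2}}{2}\right) - 392 = \frac{7169}{4} + \frac{3 i \sqrt{2}}{2}$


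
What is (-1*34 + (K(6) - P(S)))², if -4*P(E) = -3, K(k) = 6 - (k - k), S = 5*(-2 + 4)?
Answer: 13225/16 ≈ 826.56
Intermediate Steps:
S = 10 (S = 5*2 = 10)
K(k) = 6 (K(k) = 6 - 1*0 = 6 + 0 = 6)
P(E) = ¾ (P(E) = -¼*(-3) = ¾)
(-1*34 + (K(6) - P(S)))² = (-1*34 + (6 - 1*¾))² = (-34 + (6 - ¾))² = (-34 + 21/4)² = (-115/4)² = 13225/16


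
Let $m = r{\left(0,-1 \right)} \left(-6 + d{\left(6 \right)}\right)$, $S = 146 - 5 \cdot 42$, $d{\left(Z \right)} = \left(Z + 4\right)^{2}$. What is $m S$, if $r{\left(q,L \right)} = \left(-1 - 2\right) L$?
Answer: $-18048$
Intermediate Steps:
$d{\left(Z \right)} = \left(4 + Z\right)^{2}$
$r{\left(q,L \right)} = - 3 L$
$S = -64$ ($S = 146 - 210 = -64$)
$m = 282$ ($m = \left(-3\right) \left(-1\right) \left(-6 + \left(4 + 6\right)^{2}\right) = 3 \left(-6 + 10^{2}\right) = 3 \left(-6 + 100\right) = 3 \cdot 94 = 282$)
$m S = 282 \left(-64\right) = -18048$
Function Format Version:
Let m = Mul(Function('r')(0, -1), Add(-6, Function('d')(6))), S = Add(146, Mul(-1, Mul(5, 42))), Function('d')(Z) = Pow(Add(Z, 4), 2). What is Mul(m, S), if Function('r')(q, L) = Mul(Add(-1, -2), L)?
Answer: -18048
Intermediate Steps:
Function('d')(Z) = Pow(Add(4, Z), 2)
Function('r')(q, L) = Mul(-3, L)
S = -64 (S = Add(146, Mul(-1, 210)) = Add(146, -210) = -64)
m = 282 (m = Mul(Mul(-3, -1), Add(-6, Pow(Add(4, 6), 2))) = Mul(3, Add(-6, Pow(10, 2))) = Mul(3, Add(-6, 100)) = Mul(3, 94) = 282)
Mul(m, S) = Mul(282, -64) = -18048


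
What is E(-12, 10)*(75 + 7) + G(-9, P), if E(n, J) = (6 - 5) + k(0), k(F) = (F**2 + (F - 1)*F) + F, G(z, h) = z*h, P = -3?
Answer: 109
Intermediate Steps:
G(z, h) = h*z
k(F) = F + F**2 + F*(-1 + F) (k(F) = (F**2 + (-1 + F)*F) + F = (F**2 + F*(-1 + F)) + F = F + F**2 + F*(-1 + F))
E(n, J) = 1 (E(n, J) = (6 - 5) + 2*0**2 = 1 + 2*0 = 1 + 0 = 1)
E(-12, 10)*(75 + 7) + G(-9, P) = 1*(75 + 7) - 3*(-9) = 1*82 + 27 = 82 + 27 = 109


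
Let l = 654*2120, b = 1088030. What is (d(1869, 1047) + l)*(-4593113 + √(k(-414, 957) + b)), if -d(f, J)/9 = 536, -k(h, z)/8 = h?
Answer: -6346102135128 + 1381656*√1091342 ≈ -6.3447e+12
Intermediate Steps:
k(h, z) = -8*h
d(f, J) = -4824 (d(f, J) = -9*536 = -4824)
l = 1386480
(d(1869, 1047) + l)*(-4593113 + √(k(-414, 957) + b)) = (-4824 + 1386480)*(-4593113 + √(-8*(-414) + 1088030)) = 1381656*(-4593113 + √(3312 + 1088030)) = 1381656*(-4593113 + √1091342) = -6346102135128 + 1381656*√1091342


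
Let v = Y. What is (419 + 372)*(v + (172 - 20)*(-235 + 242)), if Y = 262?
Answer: 1048866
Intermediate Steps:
v = 262
(419 + 372)*(v + (172 - 20)*(-235 + 242)) = (419 + 372)*(262 + (172 - 20)*(-235 + 242)) = 791*(262 + 152*7) = 791*(262 + 1064) = 791*1326 = 1048866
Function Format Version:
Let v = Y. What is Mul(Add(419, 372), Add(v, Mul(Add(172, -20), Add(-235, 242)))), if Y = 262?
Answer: 1048866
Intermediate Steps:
v = 262
Mul(Add(419, 372), Add(v, Mul(Add(172, -20), Add(-235, 242)))) = Mul(Add(419, 372), Add(262, Mul(Add(172, -20), Add(-235, 242)))) = Mul(791, Add(262, Mul(152, 7))) = Mul(791, Add(262, 1064)) = Mul(791, 1326) = 1048866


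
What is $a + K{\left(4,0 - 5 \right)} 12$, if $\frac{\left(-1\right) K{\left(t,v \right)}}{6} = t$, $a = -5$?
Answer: $-293$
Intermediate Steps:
$K{\left(t,v \right)} = - 6 t$
$a + K{\left(4,0 - 5 \right)} 12 = -5 + \left(-6\right) 4 \cdot 12 = -5 - 288 = -293$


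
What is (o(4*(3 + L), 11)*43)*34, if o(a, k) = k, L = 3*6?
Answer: 16082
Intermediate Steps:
L = 18
(o(4*(3 + L), 11)*43)*34 = (11*43)*34 = 473*34 = 16082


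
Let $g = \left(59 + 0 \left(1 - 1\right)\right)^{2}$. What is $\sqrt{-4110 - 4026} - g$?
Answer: $-3481 + 6 i \sqrt{226} \approx -3481.0 + 90.2 i$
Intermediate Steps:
$g = 3481$ ($g = \left(59 + 0 \cdot 0\right)^{2} = \left(59 + 0\right)^{2} = 59^{2} = 3481$)
$\sqrt{-4110 - 4026} - g = \sqrt{-4110 - 4026} - 3481 = \sqrt{-8136} - 3481 = 6 i \sqrt{226} - 3481 = -3481 + 6 i \sqrt{226}$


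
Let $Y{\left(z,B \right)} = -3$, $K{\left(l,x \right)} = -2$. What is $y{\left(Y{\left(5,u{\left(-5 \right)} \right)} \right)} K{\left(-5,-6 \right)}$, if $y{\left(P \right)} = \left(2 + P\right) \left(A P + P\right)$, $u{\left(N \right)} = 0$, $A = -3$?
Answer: $12$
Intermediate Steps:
$y{\left(P \right)} = - 2 P \left(2 + P\right)$ ($y{\left(P \right)} = \left(2 + P\right) \left(- 3 P + P\right) = \left(2 + P\right) \left(- 2 P\right) = - 2 P \left(2 + P\right)$)
$y{\left(Y{\left(5,u{\left(-5 \right)} \right)} \right)} K{\left(-5,-6 \right)} = \left(-2\right) \left(-3\right) \left(2 - 3\right) \left(-2\right) = \left(-2\right) \left(-3\right) \left(-1\right) \left(-2\right) = \left(-6\right) \left(-2\right) = 12$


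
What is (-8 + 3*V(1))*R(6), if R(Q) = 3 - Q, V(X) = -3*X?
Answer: 51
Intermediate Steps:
(-8 + 3*V(1))*R(6) = (-8 + 3*(-3*1))*(3 - 1*6) = (-8 + 3*(-3))*(3 - 6) = (-8 - 9)*(-3) = -17*(-3) = 51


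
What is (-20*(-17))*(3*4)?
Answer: 4080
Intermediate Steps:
(-20*(-17))*(3*4) = 340*12 = 4080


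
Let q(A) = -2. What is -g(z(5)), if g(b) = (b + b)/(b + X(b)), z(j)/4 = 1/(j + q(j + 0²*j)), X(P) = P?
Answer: -1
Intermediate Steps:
z(j) = 4/(-2 + j) (z(j) = 4/(j - 2) = 4/(-2 + j))
g(b) = 1 (g(b) = (b + b)/(b + b) = (2*b)/((2*b)) = (2*b)*(1/(2*b)) = 1)
-g(z(5)) = -1*1 = -1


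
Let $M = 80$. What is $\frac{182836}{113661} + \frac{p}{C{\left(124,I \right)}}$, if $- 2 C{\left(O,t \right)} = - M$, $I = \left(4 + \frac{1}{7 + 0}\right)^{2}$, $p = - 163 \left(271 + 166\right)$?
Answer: $- \frac{8088873251}{4546440} \approx -1779.2$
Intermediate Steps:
$p = -71231$ ($p = \left(-163\right) 437 = -71231$)
$I = \frac{841}{49}$ ($I = \left(4 + \frac{1}{7}\right)^{2} = \left(\frac{29}{7}\right)^{2} = \frac{841}{49} \approx 17.163$)
$C{\left(O,t \right)} = 40$ ($C{\left(O,t \right)} = - \frac{\left(-1\right) 80}{2} = \left(- \frac{1}{2}\right) \left(-80\right) = 40$)
$\frac{182836}{113661} + \frac{p}{C{\left(124,I \right)}} = \frac{182836}{113661} - \frac{71231}{40} = - \frac{8088873251}{4546440}$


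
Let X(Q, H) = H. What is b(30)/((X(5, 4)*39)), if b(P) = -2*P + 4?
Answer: -14/39 ≈ -0.35897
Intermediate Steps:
b(P) = 4 - 2*P
b(30)/((X(5, 4)*39)) = (4 - 2*30)/((4*39)) = (4 - 60)/156 = -56*1/156 = -14/39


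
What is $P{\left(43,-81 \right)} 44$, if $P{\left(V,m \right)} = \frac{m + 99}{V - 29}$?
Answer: $\frac{396}{7} \approx 56.571$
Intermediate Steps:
$P{\left(V,m \right)} = \frac{99 + m}{-29 + V}$
$P{\left(43,-81 \right)} 44 = \frac{99 - 81}{-29 + 43} \cdot 44 = \frac{1}{14} \cdot 18 \cdot 44 = \frac{9}{7} \cdot 44 = \frac{396}{7}$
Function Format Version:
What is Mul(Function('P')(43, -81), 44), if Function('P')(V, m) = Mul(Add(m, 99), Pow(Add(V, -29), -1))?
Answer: Rational(396, 7) ≈ 56.571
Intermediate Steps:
Function('P')(V, m) = Mul(Pow(Add(-29, V), -1), Add(99, m)) (Function('P')(V, m) = Mul(Add(99, m), Pow(Add(-29, V), -1)) = Mul(Pow(Add(-29, V), -1), Add(99, m)))
Mul(Function('P')(43, -81), 44) = Mul(Mul(Pow(Add(-29, 43), -1), Add(99, -81)), 44) = Mul(Mul(Pow(14, -1), 18), 44) = Mul(Mul(Rational(1, 14), 18), 44) = Mul(Rational(9, 7), 44) = Rational(396, 7)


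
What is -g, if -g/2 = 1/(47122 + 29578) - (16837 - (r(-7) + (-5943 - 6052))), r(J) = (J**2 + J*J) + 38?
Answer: -2200983199/38350 ≈ -57392.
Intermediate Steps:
r(J) = 38 + 2*J**2 (r(J) = (J**2 + J**2) + 38 = 2*J**2 + 38 = 38 + 2*J**2)
g = 2200983199/38350 (g = -2*(1/(47122 + 29578) - (16837 - ((38 + 2*(-7)**2) + (-5943 - 6052)))) = -2*(1/76700 - (16837 - ((38 + 2*49) - 11995))) = -2*(1/76700 - (16837 - ((38 + 98) - 11995))) = -2*(1/76700 - (16837 - (136 - 11995))) = -2*(1/76700 - (16837 - 1*(-11859))) = -2*(1/76700 - (16837 + 11859)) = -2*(1/76700 - 1*28696) = -2*(1/76700 - 28696) = -2*(-2200983199/76700) = 2200983199/38350 ≈ 57392.)
-g = -1*2200983199/38350 = -2200983199/38350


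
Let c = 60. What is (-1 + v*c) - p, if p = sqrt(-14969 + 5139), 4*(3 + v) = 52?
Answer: 599 - I*sqrt(9830) ≈ 599.0 - 99.146*I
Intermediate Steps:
v = 10 (v = -3 + (1/4)*52 = -3 + 13 = 10)
p = I*sqrt(9830) (p = sqrt(-9830) = I*sqrt(9830) ≈ 99.146*I)
(-1 + v*c) - p = (-1 + 10*60) - I*sqrt(9830) = (-1 + 600) - I*sqrt(9830) = 599 - I*sqrt(9830)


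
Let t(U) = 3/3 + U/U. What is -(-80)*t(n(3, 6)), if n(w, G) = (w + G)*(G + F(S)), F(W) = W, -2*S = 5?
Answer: 160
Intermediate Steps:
S = -5/2 (S = -½*5 = -5/2 ≈ -2.5000)
n(w, G) = (-5/2 + G)*(G + w) (n(w, G) = (w + G)*(G - 5/2) = (G + w)*(-5/2 + G) = (-5/2 + G)*(G + w))
t(U) = 2 (t(U) = 3*(⅓) + 1 = 1 + 1 = 2)
-(-80)*t(n(3, 6)) = -(-80)*2 = -16*(-10) = 160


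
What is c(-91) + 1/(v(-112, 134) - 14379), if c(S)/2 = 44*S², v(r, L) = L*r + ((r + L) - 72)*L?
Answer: 26297607335/36087 ≈ 7.2873e+5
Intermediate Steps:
v(r, L) = L*r + L*(-72 + L + r) (v(r, L) = L*r + ((L + r) - 72)*L = L*r + (-72 + L + r)*L = L*r + L*(-72 + L + r))
c(S) = 88*S² (c(S) = 2*(44*S²) = 88*S²)
c(-91) + 1/(v(-112, 134) - 14379) = 88*(-91)² + 1/(134*(-72 + 134 + 2*(-112)) - 14379) = 88*8281 + 1/(134*(-72 + 134 - 224) - 14379) = 728728 + 1/(134*(-162) - 14379) = 728728 + 1/(-21708 - 14379) = 728728 + 1/(-36087) = 728728 - 1/36087 = 26297607335/36087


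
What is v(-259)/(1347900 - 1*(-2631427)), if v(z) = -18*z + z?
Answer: 4403/3979327 ≈ 0.0011065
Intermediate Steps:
v(z) = -17*z
v(-259)/(1347900 - 1*(-2631427)) = (-17*(-259))/(1347900 - 1*(-2631427)) = 4403/(1347900 + 2631427) = 4403/3979327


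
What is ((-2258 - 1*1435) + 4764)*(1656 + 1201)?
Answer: 3059847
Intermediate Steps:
((-2258 - 1*1435) + 4764)*(1656 + 1201) = ((-2258 - 1435) + 4764)*2857 = (-3693 + 4764)*2857 = 1071*2857 = 3059847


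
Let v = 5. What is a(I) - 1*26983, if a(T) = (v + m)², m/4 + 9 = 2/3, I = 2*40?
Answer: -235622/9 ≈ -26180.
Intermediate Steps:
I = 80
m = -100/3 (m = -36 + 4*(2/3) = -36 + 4*(2*(⅓)) = -36 + 4*(⅔) = -36 + 8/3 = -100/3 ≈ -33.333)
a(T) = 7225/9 (a(T) = (5 - 100/3)² = (-85/3)² = 7225/9)
a(I) - 1*26983 = 7225/9 - 1*26983 = 7225/9 - 26983 = -235622/9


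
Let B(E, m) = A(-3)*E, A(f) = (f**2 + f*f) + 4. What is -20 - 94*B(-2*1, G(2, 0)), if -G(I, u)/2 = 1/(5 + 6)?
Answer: 4116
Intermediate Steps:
A(f) = 4 + 2*f**2 (A(f) = (f**2 + f**2) + 4 = 2*f**2 + 4 = 4 + 2*f**2)
G(I, u) = -2/11 (G(I, u) = -2/(5 + 6) = -2/11)
B(E, m) = 22*E (B(E, m) = (4 + 2*(-3)**2)*E = (4 + 2*9)*E = (4 + 18)*E = 22*E)
-20 - 94*B(-2*1, G(2, 0)) = -20 - 2068*(-2*1) = -20 - 2068*(-2) = -20 - 94*(-44) = -20 + 4136 = 4116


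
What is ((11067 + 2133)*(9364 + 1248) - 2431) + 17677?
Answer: 140093646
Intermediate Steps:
((11067 + 2133)*(9364 + 1248) - 2431) + 17677 = (13200*10612 - 2431) + 17677 = (140078400 - 2431) + 17677 = 140075969 + 17677 = 140093646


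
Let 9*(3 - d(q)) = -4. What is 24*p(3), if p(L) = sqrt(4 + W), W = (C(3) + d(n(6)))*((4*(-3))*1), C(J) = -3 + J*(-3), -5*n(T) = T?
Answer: 64*sqrt(15) ≈ 247.87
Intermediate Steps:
n(T) = -T/5
d(q) = 31/9 (d(q) = 3 - 1/9*(-4) = 3 + 4/9 = 31/9)
C(J) = -3 - 3*J
W = 308/3 (W = ((-3 - 3*3) + 31/9)*((4*(-3))*1) = ((-3 - 9) + 31/9)*(-12*1) = (-12 + 31/9)*(-12) = -77/9*(-12) = 308/3 ≈ 102.67)
p(L) = 8*sqrt(15)/3 (p(L) = sqrt(4 + 308/3) = sqrt(320/3) = 8*sqrt(15)/3)
24*p(3) = 24*(8*sqrt(15)/3) = 64*sqrt(15)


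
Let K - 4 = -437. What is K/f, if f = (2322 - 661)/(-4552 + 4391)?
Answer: 69713/1661 ≈ 41.971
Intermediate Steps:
K = -433 (K = 4 - 437 = -433)
f = -1661/161 (f = 1661/(-161) = 1661*(-1/161) = -1661/161 ≈ -10.317)
K/f = -433/(-1661/161) = -433*(-161/1661) = 69713/1661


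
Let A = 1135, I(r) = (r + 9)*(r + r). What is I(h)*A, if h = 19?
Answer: 1207640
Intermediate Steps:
I(r) = 2*r*(9 + r) (I(r) = (9 + r)*(2*r) = 2*r*(9 + r))
I(h)*A = (2*19*(9 + 19))*1135 = (2*19*28)*1135 = 1064*1135 = 1207640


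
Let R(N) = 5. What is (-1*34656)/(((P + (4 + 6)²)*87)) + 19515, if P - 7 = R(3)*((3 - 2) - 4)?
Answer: 13013617/667 ≈ 19511.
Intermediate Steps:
P = -8 (P = 7 + 5*((3 - 2) - 4) = 7 + 5*(1 - 4) = 7 + 5*(-3) = 7 - 15 = -8)
(-1*34656)/(((P + (4 + 6)²)*87)) + 19515 = (-1*34656)/(((-8 + (4 + 6)²)*87)) + 19515 = -34656*1/(87*(-8 + 10²)) + 19515 = -34656*1/(87*(-8 + 100)) + 19515 = -34656/(92*87) + 19515 = -34656/8004 + 19515 = -34656*1/8004 + 19515 = -2888/667 + 19515 = 13013617/667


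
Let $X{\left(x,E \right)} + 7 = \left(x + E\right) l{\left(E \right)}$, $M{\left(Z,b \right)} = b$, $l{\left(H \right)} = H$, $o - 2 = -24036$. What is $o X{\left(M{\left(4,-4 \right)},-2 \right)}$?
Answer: $-120170$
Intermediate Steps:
$o = -24034$ ($o = 2 - 24036 = -24034$)
$X{\left(x,E \right)} = -7 + E \left(E + x\right)$ ($X{\left(x,E \right)} = -7 + \left(x + E\right) E = -7 + \left(E + x\right) E = -7 + E \left(E + x\right)$)
$o X{\left(M{\left(4,-4 \right)},-2 \right)} = - 24034 \left(-7 + \left(-2\right)^{2} - -8\right) = - 24034 \left(-7 + 4 + 8\right) = \left(-24034\right) 5 = -120170$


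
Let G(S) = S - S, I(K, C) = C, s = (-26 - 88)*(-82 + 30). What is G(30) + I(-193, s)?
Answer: 5928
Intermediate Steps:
s = 5928 (s = -114*(-52) = 5928)
G(S) = 0
G(30) + I(-193, s) = 0 + 5928 = 5928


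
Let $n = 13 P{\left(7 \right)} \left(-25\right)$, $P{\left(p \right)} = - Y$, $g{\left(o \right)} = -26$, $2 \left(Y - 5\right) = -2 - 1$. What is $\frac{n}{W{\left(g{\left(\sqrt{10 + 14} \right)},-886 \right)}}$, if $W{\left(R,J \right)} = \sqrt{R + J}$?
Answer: $- \frac{2275 i \sqrt{57}}{456} \approx - 37.666 i$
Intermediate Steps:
$Y = \frac{7}{2}$ ($Y = 5 + \frac{-2 - 1}{2} = 5 + \frac{1}{2} \left(-3\right) = 5 - \frac{3}{2} = \frac{7}{2} \approx 3.5$)
$W{\left(R,J \right)} = \sqrt{J + R}$
$P{\left(p \right)} = - \frac{7}{2}$ ($P{\left(p \right)} = \left(-1\right) \frac{7}{2} = - \frac{7}{2}$)
$n = \frac{2275}{2}$ ($n = 13 \left(- \frac{7}{2}\right) \left(-25\right) = \left(- \frac{91}{2}\right) \left(-25\right) = \frac{2275}{2} \approx 1137.5$)
$\frac{n}{W{\left(g{\left(\sqrt{10 + 14} \right)},-886 \right)}} = \frac{2275}{2 \sqrt{-886 - 26}} = \frac{2275}{2 \sqrt{-912}} = \frac{2275}{2 \cdot 4 i \sqrt{57}} = \frac{2275 \left(- \frac{i \sqrt{57}}{228}\right)}{2} = - \frac{2275 i \sqrt{57}}{456}$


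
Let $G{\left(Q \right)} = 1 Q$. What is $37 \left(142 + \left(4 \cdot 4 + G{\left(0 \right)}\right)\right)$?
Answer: $5846$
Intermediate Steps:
$G{\left(Q \right)} = Q$
$37 \left(142 + \left(4 \cdot 4 + G{\left(0 \right)}\right)\right) = 37 \left(142 + \left(4 \cdot 4 + 0\right)\right) = 37 \left(142 + \left(16 + 0\right)\right) = 37 \left(142 + 16\right) = 37 \cdot 158 = 5846$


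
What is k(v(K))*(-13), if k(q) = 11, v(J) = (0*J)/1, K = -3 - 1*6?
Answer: -143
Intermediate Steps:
K = -9 (K = -3 - 6 = -9)
v(J) = 0 (v(J) = 0*1 = 0)
k(v(K))*(-13) = 11*(-13) = -143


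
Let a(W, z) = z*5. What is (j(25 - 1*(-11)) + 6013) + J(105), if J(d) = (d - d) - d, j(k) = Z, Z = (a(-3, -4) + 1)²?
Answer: 6269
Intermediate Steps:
a(W, z) = 5*z
Z = 361 (Z = (5*(-4) + 1)² = (-20 + 1)² = (-19)² = 361)
j(k) = 361
J(d) = -d (J(d) = 0 - d = -d)
(j(25 - 1*(-11)) + 6013) + J(105) = (361 + 6013) - 1*105 = 6374 - 105 = 6269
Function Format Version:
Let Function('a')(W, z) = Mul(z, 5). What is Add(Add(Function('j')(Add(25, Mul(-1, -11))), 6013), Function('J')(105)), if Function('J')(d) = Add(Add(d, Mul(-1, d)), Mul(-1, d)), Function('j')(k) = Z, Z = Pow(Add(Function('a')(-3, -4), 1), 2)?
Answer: 6269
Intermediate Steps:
Function('a')(W, z) = Mul(5, z)
Z = 361 (Z = Pow(Add(Mul(5, -4), 1), 2) = Pow(Add(-20, 1), 2) = Pow(-19, 2) = 361)
Function('j')(k) = 361
Function('J')(d) = Mul(-1, d) (Function('J')(d) = Add(0, Mul(-1, d)) = Mul(-1, d))
Add(Add(Function('j')(Add(25, Mul(-1, -11))), 6013), Function('J')(105)) = Add(Add(361, 6013), Mul(-1, 105)) = Add(6374, -105) = 6269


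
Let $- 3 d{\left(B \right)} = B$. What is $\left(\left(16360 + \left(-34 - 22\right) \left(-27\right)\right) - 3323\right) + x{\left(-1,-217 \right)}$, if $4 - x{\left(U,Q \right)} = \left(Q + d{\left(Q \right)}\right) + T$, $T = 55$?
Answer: $\frac{43928}{3} \approx 14643.0$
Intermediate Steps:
$d{\left(B \right)} = - \frac{B}{3}$
$x{\left(U,Q \right)} = -51 - \frac{2 Q}{3}$ ($x{\left(U,Q \right)} = 4 - \left(\left(Q - \frac{Q}{3}\right) + 55\right) = 4 - \left(\frac{2 Q}{3} + 55\right) = 4 - \left(55 + \frac{2 Q}{3}\right) = -51 - \frac{2 Q}{3}$)
$\left(\left(16360 + \left(-34 - 22\right) \left(-27\right)\right) - 3323\right) + x{\left(-1,-217 \right)} = \left(\left(16360 + \left(-34 - 22\right) \left(-27\right)\right) - 3323\right) - - \frac{281}{3} = \left(\left(16360 - -1512\right) - 3323\right) + \left(-51 + \frac{434}{3}\right) = \left(\left(16360 + 1512\right) - 3323\right) + \frac{281}{3} = \left(17872 - 3323\right) + \frac{281}{3} = 14549 + \frac{281}{3} = \frac{43928}{3}$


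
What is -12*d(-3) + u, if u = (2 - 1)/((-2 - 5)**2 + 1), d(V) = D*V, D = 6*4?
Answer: 43201/50 ≈ 864.02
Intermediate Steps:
D = 24
d(V) = 24*V
u = 1/50 (u = 1/((-7)**2 + 1) = 1/(49 + 1) = 1/50 ≈ 0.020000)
-12*d(-3) + u = -288*(-3) + 1/50 = -12*(-72) + 1/50 = 864 + 1/50 = 43201/50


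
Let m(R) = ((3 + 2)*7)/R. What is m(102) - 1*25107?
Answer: -2560879/102 ≈ -25107.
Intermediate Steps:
m(R) = 35/R (m(R) = (5*7)/R = 35/R)
m(102) - 1*25107 = 35/102 - 1*25107 = 35*(1/102) - 25107 = 35/102 - 25107 = -2560879/102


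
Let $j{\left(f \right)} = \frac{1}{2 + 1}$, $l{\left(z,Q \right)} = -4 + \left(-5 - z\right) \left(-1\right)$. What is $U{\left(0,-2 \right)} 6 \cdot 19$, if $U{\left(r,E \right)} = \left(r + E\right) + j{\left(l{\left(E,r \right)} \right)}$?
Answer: $-190$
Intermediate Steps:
$l{\left(z,Q \right)} = 1 + z$ ($l{\left(z,Q \right)} = -4 + \left(5 + z\right) = 1 + z$)
$j{\left(f \right)} = \frac{1}{3}$
$U{\left(r,E \right)} = \frac{1}{3} + E + r$ ($U{\left(r,E \right)} = \left(r + E\right) + \frac{1}{3} = \left(E + r\right) + \frac{1}{3} = \frac{1}{3} + E + r$)
$U{\left(0,-2 \right)} 6 \cdot 19 = \left(\frac{1}{3} - 2 + 0\right) 6 \cdot 19 = \left(- \frac{5}{3}\right) 6 \cdot 19 = \left(-10\right) 19 = -190$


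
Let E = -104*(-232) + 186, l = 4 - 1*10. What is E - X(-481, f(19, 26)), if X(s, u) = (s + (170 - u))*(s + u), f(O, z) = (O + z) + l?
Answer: -130386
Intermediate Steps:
l = -6 (l = 4 - 10 = -6)
f(O, z) = -6 + O + z (f(O, z) = (O + z) - 6 = -6 + O + z)
X(s, u) = (s + u)*(170 + s - u) (X(s, u) = (170 + s - u)*(s + u) = (s + u)*(170 + s - u))
E = 24314 (E = 24128 + 186 = 24314)
E - X(-481, f(19, 26)) = 24314 - ((-481)² - (-6 + 19 + 26)² + 170*(-481) + 170*(-6 + 19 + 26)) = 24314 - (231361 - 1*39² - 81770 + 170*39) = 24314 - (231361 - 1*1521 - 81770 + 6630) = 24314 - (231361 - 1521 - 81770 + 6630) = 24314 - 1*154700 = 24314 - 154700 = -130386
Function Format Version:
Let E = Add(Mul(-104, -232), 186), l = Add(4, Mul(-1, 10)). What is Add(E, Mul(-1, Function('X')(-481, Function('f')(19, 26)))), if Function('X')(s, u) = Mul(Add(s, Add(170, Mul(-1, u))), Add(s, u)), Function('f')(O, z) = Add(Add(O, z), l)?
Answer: -130386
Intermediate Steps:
l = -6 (l = Add(4, -10) = -6)
Function('f')(O, z) = Add(-6, O, z) (Function('f')(O, z) = Add(Add(O, z), -6) = Add(-6, O, z))
Function('X')(s, u) = Mul(Add(s, u), Add(170, s, Mul(-1, u))) (Function('X')(s, u) = Mul(Add(170, s, Mul(-1, u)), Add(s, u)) = Mul(Add(s, u), Add(170, s, Mul(-1, u))))
E = 24314 (E = Add(24128, 186) = 24314)
Add(E, Mul(-1, Function('X')(-481, Function('f')(19, 26)))) = Add(24314, Mul(-1, Add(Pow(-481, 2), Mul(-1, Pow(Add(-6, 19, 26), 2)), Mul(170, -481), Mul(170, Add(-6, 19, 26))))) = Add(24314, Mul(-1, Add(231361, Mul(-1, Pow(39, 2)), -81770, Mul(170, 39)))) = Add(24314, Mul(-1, Add(231361, Mul(-1, 1521), -81770, 6630))) = Add(24314, Mul(-1, Add(231361, -1521, -81770, 6630))) = Add(24314, Mul(-1, 154700)) = Add(24314, -154700) = -130386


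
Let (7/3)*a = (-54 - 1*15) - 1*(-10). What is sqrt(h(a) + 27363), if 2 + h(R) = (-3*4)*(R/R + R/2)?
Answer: sqrt(1347535)/7 ≈ 165.83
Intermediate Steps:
a = -177/7 (a = 3*((-54 - 1*15) - 1*(-10))/7 = 3*((-54 - 15) + 10)/7 = 3*(-69 + 10)/7 = (3/7)*(-59) = -177/7 ≈ -25.286)
h(R) = -14 - 6*R (h(R) = -2 + (-3*4)*(R/R + R/2) = -2 - 12*(1 + R*(1/2)) = -2 - 12*(1 + R/2) = -2 + (-12 - 6*R) = -14 - 6*R)
sqrt(h(a) + 27363) = sqrt((-14 - 6*(-177/7)) + 27363) = sqrt((-14 + 1062/7) + 27363) = sqrt(964/7 + 27363) = sqrt(192505/7) = sqrt(1347535)/7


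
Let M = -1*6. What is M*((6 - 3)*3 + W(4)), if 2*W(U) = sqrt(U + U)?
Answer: -54 - 6*sqrt(2) ≈ -62.485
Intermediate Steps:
W(U) = sqrt(2)*sqrt(U)/2 (W(U) = sqrt(U + U)/2 = sqrt(2*U)/2 = (sqrt(2)*sqrt(U))/2 = sqrt(2)*sqrt(U)/2)
M = -6
M*((6 - 3)*3 + W(4)) = -6*((6 - 3)*3 + sqrt(2)*sqrt(4)/2) = -6*(3*3 + (1/2)*sqrt(2)*2) = -6*(9 + sqrt(2)) = -54 - 6*sqrt(2)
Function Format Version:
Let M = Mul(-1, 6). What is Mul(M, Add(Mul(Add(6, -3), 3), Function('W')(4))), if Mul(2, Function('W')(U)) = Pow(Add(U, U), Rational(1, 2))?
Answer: Add(-54, Mul(-6, Pow(2, Rational(1, 2)))) ≈ -62.485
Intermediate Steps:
Function('W')(U) = Mul(Rational(1, 2), Pow(2, Rational(1, 2)), Pow(U, Rational(1, 2))) (Function('W')(U) = Mul(Rational(1, 2), Pow(Add(U, U), Rational(1, 2))) = Mul(Rational(1, 2), Pow(Mul(2, U), Rational(1, 2))) = Mul(Rational(1, 2), Mul(Pow(2, Rational(1, 2)), Pow(U, Rational(1, 2)))) = Mul(Rational(1, 2), Pow(2, Rational(1, 2)), Pow(U, Rational(1, 2))))
M = -6
Mul(M, Add(Mul(Add(6, -3), 3), Function('W')(4))) = Mul(-6, Add(Mul(Add(6, -3), 3), Mul(Rational(1, 2), Pow(2, Rational(1, 2)), Pow(4, Rational(1, 2))))) = Mul(-6, Add(Mul(3, 3), Mul(Rational(1, 2), Pow(2, Rational(1, 2)), 2))) = Mul(-6, Add(9, Pow(2, Rational(1, 2)))) = Add(-54, Mul(-6, Pow(2, Rational(1, 2))))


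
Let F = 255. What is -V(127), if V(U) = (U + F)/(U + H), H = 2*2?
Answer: -382/131 ≈ -2.9160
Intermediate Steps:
H = 4
V(U) = (255 + U)/(4 + U) (V(U) = (U + 255)/(U + 4) = (255 + U)/(4 + U))
-V(127) = -(255 + 127)/(4 + 127) = -382/131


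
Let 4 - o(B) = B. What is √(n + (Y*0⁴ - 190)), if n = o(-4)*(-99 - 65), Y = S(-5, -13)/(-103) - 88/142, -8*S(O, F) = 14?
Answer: I*√1502 ≈ 38.756*I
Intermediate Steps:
o(B) = 4 - B
S(O, F) = -7/4 (S(O, F) = -⅛*14 = -7/4)
Y = -17631/29252 (Y = -7/4/(-103) - 88/142 = -7/4*(-1/103) - 88*1/142 = 7/412 - 44/71 = -17631/29252 ≈ -0.60273)
n = -1312 (n = (4 - 1*(-4))*(-99 - 65) = (4 + 4)*(-164) = 8*(-164) = -1312)
√(n + (Y*0⁴ - 190)) = √(-1312 + (-17631/29252*0⁴ - 190)) = √(-1312 + (-17631/29252*0 - 190)) = √(-1312 + (0 - 190)) = √(-1312 - 190) = √(-1502) = I*√1502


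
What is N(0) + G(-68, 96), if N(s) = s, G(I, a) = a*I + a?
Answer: -6432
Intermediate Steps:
G(I, a) = a + I*a (G(I, a) = I*a + a = a + I*a)
N(0) + G(-68, 96) = 0 + 96*(1 - 68) = 0 + 96*(-67) = 0 - 6432 = -6432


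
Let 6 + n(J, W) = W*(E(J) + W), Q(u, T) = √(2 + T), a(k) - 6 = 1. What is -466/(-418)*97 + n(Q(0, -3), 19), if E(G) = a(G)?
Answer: 124593/209 ≈ 596.14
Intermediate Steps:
a(k) = 7 (a(k) = 6 + 1 = 7)
E(G) = 7
n(J, W) = -6 + W*(7 + W)
-466/(-418)*97 + n(Q(0, -3), 19) = -466/(-418)*97 + (-6 + 19² + 7*19) = -466*(-1/418)*97 + (-6 + 361 + 133) = (233/209)*97 + 488 = 22601/209 + 488 = 124593/209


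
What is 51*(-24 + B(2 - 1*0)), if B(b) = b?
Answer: -1122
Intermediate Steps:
51*(-24 + B(2 - 1*0)) = 51*(-24 + (2 - 1*0)) = 51*(-24 + (2 + 0)) = 51*(-24 + 2) = 51*(-22) = -1122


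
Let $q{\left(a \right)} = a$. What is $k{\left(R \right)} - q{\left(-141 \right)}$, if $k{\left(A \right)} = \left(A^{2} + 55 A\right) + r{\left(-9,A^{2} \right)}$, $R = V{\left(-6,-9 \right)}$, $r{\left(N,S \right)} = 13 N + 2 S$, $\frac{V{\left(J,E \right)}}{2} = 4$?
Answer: $656$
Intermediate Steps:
$V{\left(J,E \right)} = 8$ ($V{\left(J,E \right)} = 2 \cdot 4 = 8$)
$r{\left(N,S \right)} = 2 S + 13 N$
$R = 8$
$k{\left(A \right)} = -117 + 3 A^{2} + 55 A$ ($k{\left(A \right)} = \left(A^{2} + 55 A\right) + \left(2 A^{2} + 13 \left(-9\right)\right) = \left(A^{2} + 55 A\right) + \left(2 A^{2} - 117\right) = \left(A^{2} + 55 A\right) + \left(-117 + 2 A^{2}\right) = -117 + 3 A^{2} + 55 A$)
$k{\left(R \right)} - q{\left(-141 \right)} = \left(-117 + 3 \cdot 8^{2} + 55 \cdot 8\right) - -141 = \left(-117 + 3 \cdot 64 + 440\right) + 141 = \left(-117 + 192 + 440\right) + 141 = 515 + 141 = 656$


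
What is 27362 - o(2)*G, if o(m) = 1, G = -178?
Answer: 27540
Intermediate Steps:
27362 - o(2)*G = 27362 - (-178) = 27362 - 1*(-178) = 27362 + 178 = 27540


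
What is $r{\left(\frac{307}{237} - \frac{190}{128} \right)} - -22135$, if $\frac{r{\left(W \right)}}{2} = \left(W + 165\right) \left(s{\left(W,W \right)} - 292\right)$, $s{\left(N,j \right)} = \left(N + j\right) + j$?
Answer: $- \frac{949690010589}{12781568} \approx -74302.0$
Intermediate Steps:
$s{\left(N,j \right)} = N + 2 j$
$r{\left(W \right)} = 2 \left(-292 + 3 W\right) \left(165 + W\right)$ ($r{\left(W \right)} = 2 \left(W + 165\right) \left(\left(W + 2 W\right) - 292\right) = 2 \left(165 + W\right) \left(3 W - 292\right) = 2 \left(165 + W\right) \left(-292 + 3 W\right) = 2 \left(-292 + 3 W\right) \left(165 + W\right)$)
$r{\left(\frac{307}{237} - \frac{190}{128} \right)} - -22135 = \left(-96360 + 6 \left(\frac{307}{237} - \frac{190}{128}\right)^{2} + 406 \left(\frac{307}{237} - \frac{190}{128}\right)\right) - -22135 = \left(-96360 + 6 \left(307 \cdot \frac{1}{237} - \frac{95}{64}\right)^{2} + 406 \left(307 \cdot \frac{1}{237} - \frac{95}{64}\right)\right) + 22135 = \left(-96360 + 6 \left(\frac{307}{237} - \frac{95}{64}\right)^{2} + 406 \left(\frac{307}{237} - \frac{95}{64}\right)\right) + 22135 = \left(-96360 + 6 \left(- \frac{2867}{15168}\right)^{2} + 406 \left(- \frac{2867}{15168}\right)\right) + 22135 = \left(-96360 + 6 \cdot \frac{8219689}{230068224} - \frac{582001}{7584}\right) + 22135 = \left(-96360 + \frac{8219689}{38344704} - \frac{582001}{7584}\right) + 22135 = - \frac{1232610018269}{12781568} + 22135 = - \frac{949690010589}{12781568}$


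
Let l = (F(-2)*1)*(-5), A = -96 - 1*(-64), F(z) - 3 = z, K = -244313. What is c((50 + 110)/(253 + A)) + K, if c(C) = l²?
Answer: -244288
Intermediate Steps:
F(z) = 3 + z
A = -32 (A = -96 + 64 = -32)
l = -5 (l = ((3 - 2)*1)*(-5) = (1*1)*(-5) = 1*(-5) = -5)
c(C) = 25 (c(C) = (-5)² = 25)
c((50 + 110)/(253 + A)) + K = 25 - 244313 = -244288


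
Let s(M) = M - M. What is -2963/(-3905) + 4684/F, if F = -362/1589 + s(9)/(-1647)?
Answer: -14531679087/706805 ≈ -20560.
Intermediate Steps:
s(M) = 0
F = -362/1589 (F = -362/1589 + 0/(-1647) = -362*1/1589 + 0*(-1/1647) = -362/1589 + 0 = -362/1589 ≈ -0.22782)
-2963/(-3905) + 4684/F = -2963/(-3905) + 4684/(-362/1589) = -2963*(-1/3905) + 4684*(-1589/362) = 2963/3905 - 3721438/181 = -14531679087/706805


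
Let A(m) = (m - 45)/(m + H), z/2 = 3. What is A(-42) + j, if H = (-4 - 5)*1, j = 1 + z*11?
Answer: 1168/17 ≈ 68.706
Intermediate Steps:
z = 6 (z = 2*3 = 6)
j = 67 (j = 1 + 6*11 = 1 + 66 = 67)
H = -9 (H = -9*1 = -9)
A(m) = (-45 + m)/(-9 + m) (A(m) = (m - 45)/(m - 9) = (-45 + m)/(-9 + m))
A(-42) + j = (-45 - 42)/(-9 - 42) + 67 = -87/(-51) + 67 = -1/51*(-87) + 67 = 29/17 + 67 = 1168/17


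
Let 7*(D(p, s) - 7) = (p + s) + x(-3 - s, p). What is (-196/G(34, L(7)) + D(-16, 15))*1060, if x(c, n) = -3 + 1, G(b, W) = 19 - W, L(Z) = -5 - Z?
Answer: 57240/217 ≈ 263.78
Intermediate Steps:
x(c, n) = -2
D(p, s) = 47/7 + p/7 + s/7 (D(p, s) = 7 + ((p + s) - 2)/7 = 7 + (-2 + p + s)/7 = 7 + (-2/7 + p/7 + s/7) = 47/7 + p/7 + s/7)
(-196/G(34, L(7)) + D(-16, 15))*1060 = (-196/(19 - (-5 - 1*7)) + (47/7 + (1/7)*(-16) + (1/7)*15))*1060 = (-196/(19 - (-5 - 7)) + (47/7 - 16/7 + 15/7))*1060 = (-196/(19 - 1*(-12)) + 46/7)*1060 = (-196/(19 + 12) + 46/7)*1060 = (-196/31 + 46/7)*1060 = (54/217)*1060 = 57240/217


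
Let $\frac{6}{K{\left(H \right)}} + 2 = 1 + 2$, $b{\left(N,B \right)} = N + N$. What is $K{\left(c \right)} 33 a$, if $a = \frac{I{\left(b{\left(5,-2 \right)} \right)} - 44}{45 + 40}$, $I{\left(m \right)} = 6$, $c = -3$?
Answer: $- \frac{7524}{85} \approx -88.518$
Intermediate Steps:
$b{\left(N,B \right)} = 2 N$
$K{\left(H \right)} = 6$ ($K{\left(H \right)} = \frac{6}{-2 + \left(1 + 2\right)} = \frac{6}{-2 + 3} = \frac{6}{1} = 6 \cdot 1 = 6$)
$a = - \frac{38}{85}$ ($a = \frac{6 - 44}{45 + 40} = - \frac{38}{85} \approx -0.44706$)
$K{\left(c \right)} 33 a = 6 \cdot 33 \left(- \frac{38}{85}\right) = 198 \left(- \frac{38}{85}\right) = - \frac{7524}{85}$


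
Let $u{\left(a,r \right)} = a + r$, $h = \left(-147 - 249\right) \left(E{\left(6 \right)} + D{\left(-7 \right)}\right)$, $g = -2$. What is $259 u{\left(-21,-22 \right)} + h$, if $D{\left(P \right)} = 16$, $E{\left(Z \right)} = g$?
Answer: $-16681$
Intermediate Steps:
$E{\left(Z \right)} = -2$
$h = -5544$ ($h = \left(-147 - 249\right) \left(-2 + 16\right) = \left(-396\right) 14 = -5544$)
$259 u{\left(-21,-22 \right)} + h = 259 \left(-21 - 22\right) - 5544 = 259 \left(-43\right) - 5544 = -11137 - 5544 = -16681$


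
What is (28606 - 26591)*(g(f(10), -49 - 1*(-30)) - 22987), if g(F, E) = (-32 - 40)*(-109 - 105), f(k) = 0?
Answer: -15271685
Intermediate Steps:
g(F, E) = 15408 (g(F, E) = -72*(-214) = 15408)
(28606 - 26591)*(g(f(10), -49 - 1*(-30)) - 22987) = (28606 - 26591)*(15408 - 22987) = 2015*(-7579) = -15271685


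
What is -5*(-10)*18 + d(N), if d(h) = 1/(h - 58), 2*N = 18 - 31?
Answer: 116098/129 ≈ 899.98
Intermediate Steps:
N = -13/2 (N = (18 - 31)/2 = (½)*(-13) = -13/2 ≈ -6.5000)
d(h) = 1/(-58 + h)
-5*(-10)*18 + d(N) = -5*(-10)*18 + 1/(-58 - 13/2) = 50*18 + 1/(-129/2) = 900 - 2/129 = 116098/129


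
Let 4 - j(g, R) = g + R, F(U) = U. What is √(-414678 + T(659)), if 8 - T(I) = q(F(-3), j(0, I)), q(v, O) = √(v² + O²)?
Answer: √(-414670 - √429034) ≈ 644.46*I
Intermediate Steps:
j(g, R) = 4 - R - g (j(g, R) = 4 - (g + R) = 4 - (R + g) = 4 + (-R - g) = 4 - R - g)
q(v, O) = √(O² + v²)
T(I) = 8 - √(9 + (4 - I)²) (T(I) = 8 - √((4 - I - 1*0)² + (-3)²) = 8 - √((4 - I + 0)² + 9) = 8 - √((4 - I)² + 9) = 8 - √(9 + (4 - I)²))
√(-414678 + T(659)) = √(-414678 + (8 - √(9 + (-4 + 659)²))) = √(-414678 + (8 - √(9 + 655²))) = √(-414678 + (8 - √(9 + 429025))) = √(-414678 + (8 - √429034)) = √(-414670 - √429034)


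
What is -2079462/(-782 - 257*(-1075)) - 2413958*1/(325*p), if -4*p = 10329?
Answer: -1440161283058/308269779675 ≈ -4.6718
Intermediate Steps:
p = -10329/4 (p = -¼*10329 = -10329/4 ≈ -2582.3)
-2079462/(-782 - 257*(-1075)) - 2413958*1/(325*p) = -2079462/(-782 - 257*(-1075)) - 2413958/(325*(-10329/4)) = -2079462/(-782 + 276275) - 2413958/(-3356925/4) = -2079462/275493 - 2413958*(-4/3356925) = -2079462*1/275493 + 9655832/3356925 = -693154/91831 + 9655832/3356925 = -1440161283058/308269779675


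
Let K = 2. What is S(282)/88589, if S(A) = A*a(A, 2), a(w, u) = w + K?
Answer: 80088/88589 ≈ 0.90404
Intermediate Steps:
a(w, u) = 2 + w (a(w, u) = w + 2 = 2 + w)
S(A) = A*(2 + A)
S(282)/88589 = (282*(2 + 282))/88589 = (282*284)*(1/88589) = 80088*(1/88589) = 80088/88589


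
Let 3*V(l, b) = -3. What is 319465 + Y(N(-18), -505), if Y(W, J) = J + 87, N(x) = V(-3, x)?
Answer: 319047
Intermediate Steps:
V(l, b) = -1 (V(l, b) = (⅓)*(-3) = -1)
N(x) = -1
Y(W, J) = 87 + J
319465 + Y(N(-18), -505) = 319465 + (87 - 505) = 319465 - 418 = 319047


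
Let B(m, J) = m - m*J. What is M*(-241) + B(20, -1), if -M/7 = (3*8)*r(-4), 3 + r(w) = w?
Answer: -283376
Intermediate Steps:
r(w) = -3 + w
B(m, J) = m - J*m
M = 1176 (M = -7*3*8*(-3 - 4) = -168*(-7) = -7*(-168) = 1176)
M*(-241) + B(20, -1) = 1176*(-241) + 20*(1 - 1*(-1)) = -283416 + 20*(1 + 1) = -283416 + 20*2 = -283416 + 40 = -283376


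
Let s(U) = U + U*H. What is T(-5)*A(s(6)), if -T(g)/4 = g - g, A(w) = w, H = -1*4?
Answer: 0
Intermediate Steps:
H = -4
s(U) = -3*U (s(U) = U + U*(-4) = U - 4*U = -3*U)
T(g) = 0 (T(g) = -4*(g - g) = -4*0 = 0)
T(-5)*A(s(6)) = 0*(-3*6) = 0*(-18) = 0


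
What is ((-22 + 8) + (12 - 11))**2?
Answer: 169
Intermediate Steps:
((-22 + 8) + (12 - 11))**2 = (-14 + 1)**2 = (-13)**2 = 169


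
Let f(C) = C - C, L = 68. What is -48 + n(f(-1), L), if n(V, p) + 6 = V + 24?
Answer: -30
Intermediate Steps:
f(C) = 0
n(V, p) = 18 + V (n(V, p) = -6 + (V + 24) = -6 + (24 + V) = 18 + V)
-48 + n(f(-1), L) = -48 + (18 + 0) = -48 + 18 = -30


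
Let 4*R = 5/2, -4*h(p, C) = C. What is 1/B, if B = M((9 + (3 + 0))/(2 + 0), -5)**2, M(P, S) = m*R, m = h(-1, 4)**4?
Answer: 64/25 ≈ 2.5600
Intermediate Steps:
h(p, C) = -C/4
R = 5/8 (R = (5/2)/4 = (5*(1/2))/4 = (1/4)*(5/2) = 5/8 ≈ 0.62500)
m = 1 (m = (-1/4*4)**4 = (-1)**4 = 1)
M(P, S) = 5/8 (M(P, S) = 1*(5/8) = 5/8)
B = 25/64 (B = (5/8)**2 = 25/64 ≈ 0.39063)
1/B = 1/(25/64) = 64/25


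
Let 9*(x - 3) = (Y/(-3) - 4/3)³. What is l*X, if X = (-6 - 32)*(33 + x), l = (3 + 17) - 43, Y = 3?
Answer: 7345970/243 ≈ 30230.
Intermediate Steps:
x = 386/243 (x = 3 + (3/(-3) - 4/3)³/9 = 3 + (3*(-⅓) - 4*⅓)³/9 = 3 + (-1 - 4/3)³/9 = 3 + (-7/3)³/9 = 3 + (⅑)*(-343/27) = 3 - 343/243 = 386/243 ≈ 1.5885)
l = -23 (l = 20 - 43 = -23)
X = -319390/243 (X = (-6 - 32)*(33 + 386/243) = -38*8405/243 = -319390/243 ≈ -1314.4)
l*X = -23*(-319390/243) = 7345970/243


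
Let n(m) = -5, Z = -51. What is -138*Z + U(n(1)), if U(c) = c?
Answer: 7033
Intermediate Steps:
-138*Z + U(n(1)) = -138*(-51) - 5 = 7038 - 5 = 7033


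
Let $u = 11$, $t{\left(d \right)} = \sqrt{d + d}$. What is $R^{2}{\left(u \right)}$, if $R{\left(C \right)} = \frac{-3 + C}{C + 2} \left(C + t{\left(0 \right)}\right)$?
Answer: $\frac{7744}{169} \approx 45.823$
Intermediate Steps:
$t{\left(d \right)} = \sqrt{2} \sqrt{d}$ ($t{\left(d \right)} = \sqrt{2 d} = \sqrt{2} \sqrt{d}$)
$R{\left(C \right)} = \frac{C \left(-3 + C\right)}{2 + C}$ ($R{\left(C \right)} = \frac{-3 + C}{C + 2} \left(C + \sqrt{2} \sqrt{0}\right) = \frac{-3 + C}{2 + C} \left(C + \sqrt{2} \cdot 0\right) = \frac{-3 + C}{2 + C} \left(C + 0\right) = \frac{-3 + C}{2 + C} C = \frac{C \left(-3 + C\right)}{2 + C}$)
$R^{2}{\left(u \right)} = \left(\frac{11 \left(-3 + 11\right)}{2 + 11}\right)^{2} = \left(11 \cdot \frac{1}{13} \cdot 8\right)^{2} = \left(\frac{88}{13}\right)^{2} = \frac{7744}{169}$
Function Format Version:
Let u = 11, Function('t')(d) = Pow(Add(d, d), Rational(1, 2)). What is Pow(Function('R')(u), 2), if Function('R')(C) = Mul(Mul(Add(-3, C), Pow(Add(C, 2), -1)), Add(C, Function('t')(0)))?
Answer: Rational(7744, 169) ≈ 45.823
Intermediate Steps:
Function('t')(d) = Mul(Pow(2, Rational(1, 2)), Pow(d, Rational(1, 2))) (Function('t')(d) = Pow(Mul(2, d), Rational(1, 2)) = Mul(Pow(2, Rational(1, 2)), Pow(d, Rational(1, 2))))
Function('R')(C) = Mul(C, Pow(Add(2, C), -1), Add(-3, C)) (Function('R')(C) = Mul(Mul(Add(-3, C), Pow(Add(C, 2), -1)), Add(C, Mul(Pow(2, Rational(1, 2)), Pow(0, Rational(1, 2))))) = Mul(Mul(Add(-3, C), Pow(Add(2, C), -1)), Add(C, Mul(Pow(2, Rational(1, 2)), 0))) = Mul(Mul(Pow(Add(2, C), -1), Add(-3, C)), Add(C, 0)) = Mul(Mul(Pow(Add(2, C), -1), Add(-3, C)), C) = Mul(C, Pow(Add(2, C), -1), Add(-3, C)))
Pow(Function('R')(u), 2) = Pow(Mul(11, Pow(Add(2, 11), -1), Add(-3, 11)), 2) = Pow(Mul(11, Pow(13, -1), 8), 2) = Pow(Mul(11, Rational(1, 13), 8), 2) = Pow(Rational(88, 13), 2) = Rational(7744, 169)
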